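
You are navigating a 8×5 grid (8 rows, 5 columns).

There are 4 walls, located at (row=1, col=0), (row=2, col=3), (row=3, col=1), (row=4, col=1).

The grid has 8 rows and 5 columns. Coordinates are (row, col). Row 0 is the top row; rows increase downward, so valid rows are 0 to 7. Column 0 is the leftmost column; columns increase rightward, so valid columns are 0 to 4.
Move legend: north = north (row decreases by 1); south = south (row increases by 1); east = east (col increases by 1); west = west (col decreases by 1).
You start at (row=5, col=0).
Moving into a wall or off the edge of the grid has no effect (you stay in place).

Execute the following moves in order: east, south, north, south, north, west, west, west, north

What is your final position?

Answer: Final position: (row=4, col=0)

Derivation:
Start: (row=5, col=0)
  east (east): (row=5, col=0) -> (row=5, col=1)
  south (south): (row=5, col=1) -> (row=6, col=1)
  north (north): (row=6, col=1) -> (row=5, col=1)
  south (south): (row=5, col=1) -> (row=6, col=1)
  north (north): (row=6, col=1) -> (row=5, col=1)
  west (west): (row=5, col=1) -> (row=5, col=0)
  west (west): blocked, stay at (row=5, col=0)
  west (west): blocked, stay at (row=5, col=0)
  north (north): (row=5, col=0) -> (row=4, col=0)
Final: (row=4, col=0)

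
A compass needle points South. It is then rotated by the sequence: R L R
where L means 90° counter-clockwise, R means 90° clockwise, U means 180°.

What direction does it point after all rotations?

Answer: Final heading: West

Derivation:
Start: South
  R (right (90° clockwise)) -> West
  L (left (90° counter-clockwise)) -> South
  R (right (90° clockwise)) -> West
Final: West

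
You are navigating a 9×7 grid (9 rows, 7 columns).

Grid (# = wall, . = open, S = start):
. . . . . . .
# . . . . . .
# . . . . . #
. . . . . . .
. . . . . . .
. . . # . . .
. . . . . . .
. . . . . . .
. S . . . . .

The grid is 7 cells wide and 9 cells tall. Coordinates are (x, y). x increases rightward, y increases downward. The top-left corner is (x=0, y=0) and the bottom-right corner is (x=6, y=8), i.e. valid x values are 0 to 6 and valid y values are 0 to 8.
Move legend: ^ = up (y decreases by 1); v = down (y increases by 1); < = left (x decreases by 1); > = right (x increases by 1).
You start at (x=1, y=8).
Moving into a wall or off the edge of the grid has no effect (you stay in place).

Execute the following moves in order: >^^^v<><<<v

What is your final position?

Answer: Final position: (x=0, y=7)

Derivation:
Start: (x=1, y=8)
  > (right): (x=1, y=8) -> (x=2, y=8)
  ^ (up): (x=2, y=8) -> (x=2, y=7)
  ^ (up): (x=2, y=7) -> (x=2, y=6)
  ^ (up): (x=2, y=6) -> (x=2, y=5)
  v (down): (x=2, y=5) -> (x=2, y=6)
  < (left): (x=2, y=6) -> (x=1, y=6)
  > (right): (x=1, y=6) -> (x=2, y=6)
  < (left): (x=2, y=6) -> (x=1, y=6)
  < (left): (x=1, y=6) -> (x=0, y=6)
  < (left): blocked, stay at (x=0, y=6)
  v (down): (x=0, y=6) -> (x=0, y=7)
Final: (x=0, y=7)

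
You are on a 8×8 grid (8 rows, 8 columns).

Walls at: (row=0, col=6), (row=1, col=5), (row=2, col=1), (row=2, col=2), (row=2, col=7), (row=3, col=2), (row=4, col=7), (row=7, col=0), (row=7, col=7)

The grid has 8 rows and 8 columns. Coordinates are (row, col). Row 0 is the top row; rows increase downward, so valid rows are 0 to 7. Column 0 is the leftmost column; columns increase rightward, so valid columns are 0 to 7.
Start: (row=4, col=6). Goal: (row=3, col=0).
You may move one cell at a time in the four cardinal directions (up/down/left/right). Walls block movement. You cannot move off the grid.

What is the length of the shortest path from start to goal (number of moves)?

Answer: Shortest path length: 7

Derivation:
BFS from (row=4, col=6) until reaching (row=3, col=0):
  Distance 0: (row=4, col=6)
  Distance 1: (row=3, col=6), (row=4, col=5), (row=5, col=6)
  Distance 2: (row=2, col=6), (row=3, col=5), (row=3, col=7), (row=4, col=4), (row=5, col=5), (row=5, col=7), (row=6, col=6)
  Distance 3: (row=1, col=6), (row=2, col=5), (row=3, col=4), (row=4, col=3), (row=5, col=4), (row=6, col=5), (row=6, col=7), (row=7, col=6)
  Distance 4: (row=1, col=7), (row=2, col=4), (row=3, col=3), (row=4, col=2), (row=5, col=3), (row=6, col=4), (row=7, col=5)
  Distance 5: (row=0, col=7), (row=1, col=4), (row=2, col=3), (row=4, col=1), (row=5, col=2), (row=6, col=3), (row=7, col=4)
  Distance 6: (row=0, col=4), (row=1, col=3), (row=3, col=1), (row=4, col=0), (row=5, col=1), (row=6, col=2), (row=7, col=3)
  Distance 7: (row=0, col=3), (row=0, col=5), (row=1, col=2), (row=3, col=0), (row=5, col=0), (row=6, col=1), (row=7, col=2)  <- goal reached here
One shortest path (7 moves): (row=4, col=6) -> (row=4, col=5) -> (row=4, col=4) -> (row=4, col=3) -> (row=4, col=2) -> (row=4, col=1) -> (row=4, col=0) -> (row=3, col=0)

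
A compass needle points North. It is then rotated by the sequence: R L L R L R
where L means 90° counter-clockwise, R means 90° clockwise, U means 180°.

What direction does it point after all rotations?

Answer: Final heading: North

Derivation:
Start: North
  R (right (90° clockwise)) -> East
  L (left (90° counter-clockwise)) -> North
  L (left (90° counter-clockwise)) -> West
  R (right (90° clockwise)) -> North
  L (left (90° counter-clockwise)) -> West
  R (right (90° clockwise)) -> North
Final: North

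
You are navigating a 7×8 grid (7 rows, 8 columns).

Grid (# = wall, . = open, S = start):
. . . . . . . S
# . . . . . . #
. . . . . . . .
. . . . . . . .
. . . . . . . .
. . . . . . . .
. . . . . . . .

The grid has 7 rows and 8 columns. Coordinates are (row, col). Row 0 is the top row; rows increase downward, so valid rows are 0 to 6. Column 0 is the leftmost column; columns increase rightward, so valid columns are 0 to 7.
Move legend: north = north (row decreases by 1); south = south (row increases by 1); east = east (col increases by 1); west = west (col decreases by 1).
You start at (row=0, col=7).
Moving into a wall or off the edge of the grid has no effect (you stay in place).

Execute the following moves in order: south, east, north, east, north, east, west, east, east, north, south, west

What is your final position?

Answer: Final position: (row=0, col=6)

Derivation:
Start: (row=0, col=7)
  south (south): blocked, stay at (row=0, col=7)
  east (east): blocked, stay at (row=0, col=7)
  north (north): blocked, stay at (row=0, col=7)
  east (east): blocked, stay at (row=0, col=7)
  north (north): blocked, stay at (row=0, col=7)
  east (east): blocked, stay at (row=0, col=7)
  west (west): (row=0, col=7) -> (row=0, col=6)
  east (east): (row=0, col=6) -> (row=0, col=7)
  east (east): blocked, stay at (row=0, col=7)
  north (north): blocked, stay at (row=0, col=7)
  south (south): blocked, stay at (row=0, col=7)
  west (west): (row=0, col=7) -> (row=0, col=6)
Final: (row=0, col=6)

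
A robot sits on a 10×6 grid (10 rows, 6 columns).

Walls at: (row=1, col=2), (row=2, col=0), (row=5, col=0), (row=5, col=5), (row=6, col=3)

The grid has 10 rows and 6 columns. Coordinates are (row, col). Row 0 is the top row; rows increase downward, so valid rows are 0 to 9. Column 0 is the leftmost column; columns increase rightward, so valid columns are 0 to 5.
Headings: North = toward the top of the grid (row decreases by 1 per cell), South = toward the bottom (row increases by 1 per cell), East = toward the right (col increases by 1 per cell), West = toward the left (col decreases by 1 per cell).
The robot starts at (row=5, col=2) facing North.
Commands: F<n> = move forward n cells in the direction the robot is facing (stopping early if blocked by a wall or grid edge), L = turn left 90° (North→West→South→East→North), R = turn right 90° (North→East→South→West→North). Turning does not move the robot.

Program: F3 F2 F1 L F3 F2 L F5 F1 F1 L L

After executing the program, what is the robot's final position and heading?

Answer: Final position: (row=9, col=1), facing North

Derivation:
Start: (row=5, col=2), facing North
  F3: move forward 3, now at (row=2, col=2)
  F2: move forward 0/2 (blocked), now at (row=2, col=2)
  F1: move forward 0/1 (blocked), now at (row=2, col=2)
  L: turn left, now facing West
  F3: move forward 1/3 (blocked), now at (row=2, col=1)
  F2: move forward 0/2 (blocked), now at (row=2, col=1)
  L: turn left, now facing South
  F5: move forward 5, now at (row=7, col=1)
  F1: move forward 1, now at (row=8, col=1)
  F1: move forward 1, now at (row=9, col=1)
  L: turn left, now facing East
  L: turn left, now facing North
Final: (row=9, col=1), facing North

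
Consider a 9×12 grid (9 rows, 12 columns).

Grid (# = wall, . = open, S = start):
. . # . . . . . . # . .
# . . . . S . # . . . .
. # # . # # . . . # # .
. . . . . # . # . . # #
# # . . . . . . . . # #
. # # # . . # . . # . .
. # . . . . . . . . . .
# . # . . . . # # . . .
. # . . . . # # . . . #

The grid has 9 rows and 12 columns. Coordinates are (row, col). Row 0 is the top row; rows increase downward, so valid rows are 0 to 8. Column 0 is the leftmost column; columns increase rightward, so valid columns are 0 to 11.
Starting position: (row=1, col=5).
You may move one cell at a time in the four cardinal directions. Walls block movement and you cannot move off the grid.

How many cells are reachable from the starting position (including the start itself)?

BFS flood-fill from (row=1, col=5):
  Distance 0: (row=1, col=5)
  Distance 1: (row=0, col=5), (row=1, col=4), (row=1, col=6)
  Distance 2: (row=0, col=4), (row=0, col=6), (row=1, col=3), (row=2, col=6)
  Distance 3: (row=0, col=3), (row=0, col=7), (row=1, col=2), (row=2, col=3), (row=2, col=7), (row=3, col=6)
  Distance 4: (row=0, col=8), (row=1, col=1), (row=2, col=8), (row=3, col=3), (row=4, col=6)
  Distance 5: (row=0, col=1), (row=1, col=8), (row=3, col=2), (row=3, col=4), (row=3, col=8), (row=4, col=3), (row=4, col=5), (row=4, col=7)
  Distance 6: (row=0, col=0), (row=1, col=9), (row=3, col=1), (row=3, col=9), (row=4, col=2), (row=4, col=4), (row=4, col=8), (row=5, col=5), (row=5, col=7)
  Distance 7: (row=1, col=10), (row=3, col=0), (row=4, col=9), (row=5, col=4), (row=5, col=8), (row=6, col=5), (row=6, col=7)
  Distance 8: (row=0, col=10), (row=1, col=11), (row=2, col=0), (row=6, col=4), (row=6, col=6), (row=6, col=8), (row=7, col=5)
  Distance 9: (row=0, col=11), (row=2, col=11), (row=6, col=3), (row=6, col=9), (row=7, col=4), (row=7, col=6), (row=8, col=5)
  Distance 10: (row=6, col=2), (row=6, col=10), (row=7, col=3), (row=7, col=9), (row=8, col=4)
  Distance 11: (row=5, col=10), (row=6, col=11), (row=7, col=10), (row=8, col=3), (row=8, col=9)
  Distance 12: (row=5, col=11), (row=7, col=11), (row=8, col=2), (row=8, col=8), (row=8, col=10)
Total reachable: 72 (grid has 76 open cells total)

Answer: Reachable cells: 72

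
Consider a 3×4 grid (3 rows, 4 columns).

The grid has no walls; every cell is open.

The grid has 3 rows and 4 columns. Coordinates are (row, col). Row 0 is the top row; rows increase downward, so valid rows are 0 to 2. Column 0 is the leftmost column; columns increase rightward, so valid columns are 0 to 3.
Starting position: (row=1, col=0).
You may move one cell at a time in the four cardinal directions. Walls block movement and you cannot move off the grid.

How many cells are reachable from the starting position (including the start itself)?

Answer: Reachable cells: 12

Derivation:
BFS flood-fill from (row=1, col=0):
  Distance 0: (row=1, col=0)
  Distance 1: (row=0, col=0), (row=1, col=1), (row=2, col=0)
  Distance 2: (row=0, col=1), (row=1, col=2), (row=2, col=1)
  Distance 3: (row=0, col=2), (row=1, col=3), (row=2, col=2)
  Distance 4: (row=0, col=3), (row=2, col=3)
Total reachable: 12 (grid has 12 open cells total)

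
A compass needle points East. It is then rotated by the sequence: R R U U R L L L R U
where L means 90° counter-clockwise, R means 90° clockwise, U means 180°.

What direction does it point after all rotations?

Answer: Final heading: North

Derivation:
Start: East
  R (right (90° clockwise)) -> South
  R (right (90° clockwise)) -> West
  U (U-turn (180°)) -> East
  U (U-turn (180°)) -> West
  R (right (90° clockwise)) -> North
  L (left (90° counter-clockwise)) -> West
  L (left (90° counter-clockwise)) -> South
  L (left (90° counter-clockwise)) -> East
  R (right (90° clockwise)) -> South
  U (U-turn (180°)) -> North
Final: North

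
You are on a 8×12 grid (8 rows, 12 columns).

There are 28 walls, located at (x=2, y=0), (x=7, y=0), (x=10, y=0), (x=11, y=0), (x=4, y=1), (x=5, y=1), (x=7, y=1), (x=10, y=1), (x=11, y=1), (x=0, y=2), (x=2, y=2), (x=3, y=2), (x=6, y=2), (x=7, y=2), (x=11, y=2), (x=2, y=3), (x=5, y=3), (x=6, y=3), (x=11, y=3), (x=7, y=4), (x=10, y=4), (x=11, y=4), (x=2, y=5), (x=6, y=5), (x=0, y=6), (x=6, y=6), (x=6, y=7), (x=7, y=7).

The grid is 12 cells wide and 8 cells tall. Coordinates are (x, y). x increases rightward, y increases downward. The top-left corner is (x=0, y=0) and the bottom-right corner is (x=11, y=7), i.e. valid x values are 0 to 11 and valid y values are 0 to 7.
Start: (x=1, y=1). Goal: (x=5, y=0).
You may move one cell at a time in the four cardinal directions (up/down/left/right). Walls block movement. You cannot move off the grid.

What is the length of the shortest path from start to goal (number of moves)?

BFS from (x=1, y=1) until reaching (x=5, y=0):
  Distance 0: (x=1, y=1)
  Distance 1: (x=1, y=0), (x=0, y=1), (x=2, y=1), (x=1, y=2)
  Distance 2: (x=0, y=0), (x=3, y=1), (x=1, y=3)
  Distance 3: (x=3, y=0), (x=0, y=3), (x=1, y=4)
  Distance 4: (x=4, y=0), (x=0, y=4), (x=2, y=4), (x=1, y=5)
  Distance 5: (x=5, y=0), (x=3, y=4), (x=0, y=5), (x=1, y=6)  <- goal reached here
One shortest path (5 moves): (x=1, y=1) -> (x=2, y=1) -> (x=3, y=1) -> (x=3, y=0) -> (x=4, y=0) -> (x=5, y=0)

Answer: Shortest path length: 5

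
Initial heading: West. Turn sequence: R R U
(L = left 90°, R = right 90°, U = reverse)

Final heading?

Answer: Final heading: West

Derivation:
Start: West
  R (right (90° clockwise)) -> North
  R (right (90° clockwise)) -> East
  U (U-turn (180°)) -> West
Final: West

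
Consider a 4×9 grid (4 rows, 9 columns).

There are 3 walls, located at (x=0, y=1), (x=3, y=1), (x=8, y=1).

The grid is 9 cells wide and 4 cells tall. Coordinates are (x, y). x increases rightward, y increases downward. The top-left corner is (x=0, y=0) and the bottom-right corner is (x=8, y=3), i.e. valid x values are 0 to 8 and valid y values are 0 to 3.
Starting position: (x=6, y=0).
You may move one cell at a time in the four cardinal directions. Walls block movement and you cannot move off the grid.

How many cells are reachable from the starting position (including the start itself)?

BFS flood-fill from (x=6, y=0):
  Distance 0: (x=6, y=0)
  Distance 1: (x=5, y=0), (x=7, y=0), (x=6, y=1)
  Distance 2: (x=4, y=0), (x=8, y=0), (x=5, y=1), (x=7, y=1), (x=6, y=2)
  Distance 3: (x=3, y=0), (x=4, y=1), (x=5, y=2), (x=7, y=2), (x=6, y=3)
  Distance 4: (x=2, y=0), (x=4, y=2), (x=8, y=2), (x=5, y=3), (x=7, y=3)
  Distance 5: (x=1, y=0), (x=2, y=1), (x=3, y=2), (x=4, y=3), (x=8, y=3)
  Distance 6: (x=0, y=0), (x=1, y=1), (x=2, y=2), (x=3, y=3)
  Distance 7: (x=1, y=2), (x=2, y=3)
  Distance 8: (x=0, y=2), (x=1, y=3)
  Distance 9: (x=0, y=3)
Total reachable: 33 (grid has 33 open cells total)

Answer: Reachable cells: 33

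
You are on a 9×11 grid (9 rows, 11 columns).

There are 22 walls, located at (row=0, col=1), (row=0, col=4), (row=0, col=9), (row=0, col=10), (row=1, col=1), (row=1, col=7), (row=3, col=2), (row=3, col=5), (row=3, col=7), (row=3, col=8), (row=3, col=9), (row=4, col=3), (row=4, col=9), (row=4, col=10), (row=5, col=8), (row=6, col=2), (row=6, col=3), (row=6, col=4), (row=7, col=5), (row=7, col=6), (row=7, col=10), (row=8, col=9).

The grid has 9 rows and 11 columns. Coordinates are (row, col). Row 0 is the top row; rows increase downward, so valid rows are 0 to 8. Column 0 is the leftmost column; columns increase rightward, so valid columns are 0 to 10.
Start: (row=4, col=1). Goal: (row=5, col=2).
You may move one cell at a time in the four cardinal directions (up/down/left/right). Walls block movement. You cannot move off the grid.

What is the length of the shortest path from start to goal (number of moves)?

Answer: Shortest path length: 2

Derivation:
BFS from (row=4, col=1) until reaching (row=5, col=2):
  Distance 0: (row=4, col=1)
  Distance 1: (row=3, col=1), (row=4, col=0), (row=4, col=2), (row=5, col=1)
  Distance 2: (row=2, col=1), (row=3, col=0), (row=5, col=0), (row=5, col=2), (row=6, col=1)  <- goal reached here
One shortest path (2 moves): (row=4, col=1) -> (row=4, col=2) -> (row=5, col=2)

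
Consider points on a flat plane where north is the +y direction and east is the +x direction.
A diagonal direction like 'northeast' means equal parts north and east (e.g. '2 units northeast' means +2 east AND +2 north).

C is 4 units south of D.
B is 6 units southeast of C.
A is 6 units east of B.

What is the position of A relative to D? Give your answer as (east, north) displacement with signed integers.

Answer: A is at (east=12, north=-10) relative to D.

Derivation:
Place D at the origin (east=0, north=0).
  C is 4 units south of D: delta (east=+0, north=-4); C at (east=0, north=-4).
  B is 6 units southeast of C: delta (east=+6, north=-6); B at (east=6, north=-10).
  A is 6 units east of B: delta (east=+6, north=+0); A at (east=12, north=-10).
Therefore A relative to D: (east=12, north=-10).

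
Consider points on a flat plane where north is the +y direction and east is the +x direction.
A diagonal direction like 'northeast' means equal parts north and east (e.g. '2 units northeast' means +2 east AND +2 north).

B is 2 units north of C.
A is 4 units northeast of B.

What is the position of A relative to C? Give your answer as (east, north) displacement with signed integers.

Answer: A is at (east=4, north=6) relative to C.

Derivation:
Place C at the origin (east=0, north=0).
  B is 2 units north of C: delta (east=+0, north=+2); B at (east=0, north=2).
  A is 4 units northeast of B: delta (east=+4, north=+4); A at (east=4, north=6).
Therefore A relative to C: (east=4, north=6).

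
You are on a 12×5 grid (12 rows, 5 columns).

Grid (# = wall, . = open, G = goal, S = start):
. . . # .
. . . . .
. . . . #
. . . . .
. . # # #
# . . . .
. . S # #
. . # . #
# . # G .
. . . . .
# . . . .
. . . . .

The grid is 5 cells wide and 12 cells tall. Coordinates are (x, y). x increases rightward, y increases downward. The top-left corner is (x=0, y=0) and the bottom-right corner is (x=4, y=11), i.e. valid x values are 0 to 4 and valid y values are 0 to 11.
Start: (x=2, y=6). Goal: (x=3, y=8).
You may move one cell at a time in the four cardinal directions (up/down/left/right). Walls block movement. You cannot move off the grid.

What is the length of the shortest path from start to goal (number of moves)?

BFS from (x=2, y=6) until reaching (x=3, y=8):
  Distance 0: (x=2, y=6)
  Distance 1: (x=2, y=5), (x=1, y=6)
  Distance 2: (x=1, y=5), (x=3, y=5), (x=0, y=6), (x=1, y=7)
  Distance 3: (x=1, y=4), (x=4, y=5), (x=0, y=7), (x=1, y=8)
  Distance 4: (x=1, y=3), (x=0, y=4), (x=1, y=9)
  Distance 5: (x=1, y=2), (x=0, y=3), (x=2, y=3), (x=0, y=9), (x=2, y=9), (x=1, y=10)
  Distance 6: (x=1, y=1), (x=0, y=2), (x=2, y=2), (x=3, y=3), (x=3, y=9), (x=2, y=10), (x=1, y=11)
  Distance 7: (x=1, y=0), (x=0, y=1), (x=2, y=1), (x=3, y=2), (x=4, y=3), (x=3, y=8), (x=4, y=9), (x=3, y=10), (x=0, y=11), (x=2, y=11)  <- goal reached here
One shortest path (7 moves): (x=2, y=6) -> (x=1, y=6) -> (x=1, y=7) -> (x=1, y=8) -> (x=1, y=9) -> (x=2, y=9) -> (x=3, y=9) -> (x=3, y=8)

Answer: Shortest path length: 7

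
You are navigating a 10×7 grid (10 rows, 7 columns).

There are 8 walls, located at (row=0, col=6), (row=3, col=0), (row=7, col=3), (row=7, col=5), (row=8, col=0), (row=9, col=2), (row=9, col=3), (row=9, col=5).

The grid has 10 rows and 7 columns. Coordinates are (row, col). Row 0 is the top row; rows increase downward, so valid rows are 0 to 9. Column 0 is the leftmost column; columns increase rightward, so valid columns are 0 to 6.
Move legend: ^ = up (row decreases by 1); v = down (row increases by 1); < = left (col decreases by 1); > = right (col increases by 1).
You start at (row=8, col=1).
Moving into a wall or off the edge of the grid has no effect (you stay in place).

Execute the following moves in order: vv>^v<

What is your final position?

Answer: Final position: (row=9, col=0)

Derivation:
Start: (row=8, col=1)
  v (down): (row=8, col=1) -> (row=9, col=1)
  v (down): blocked, stay at (row=9, col=1)
  > (right): blocked, stay at (row=9, col=1)
  ^ (up): (row=9, col=1) -> (row=8, col=1)
  v (down): (row=8, col=1) -> (row=9, col=1)
  < (left): (row=9, col=1) -> (row=9, col=0)
Final: (row=9, col=0)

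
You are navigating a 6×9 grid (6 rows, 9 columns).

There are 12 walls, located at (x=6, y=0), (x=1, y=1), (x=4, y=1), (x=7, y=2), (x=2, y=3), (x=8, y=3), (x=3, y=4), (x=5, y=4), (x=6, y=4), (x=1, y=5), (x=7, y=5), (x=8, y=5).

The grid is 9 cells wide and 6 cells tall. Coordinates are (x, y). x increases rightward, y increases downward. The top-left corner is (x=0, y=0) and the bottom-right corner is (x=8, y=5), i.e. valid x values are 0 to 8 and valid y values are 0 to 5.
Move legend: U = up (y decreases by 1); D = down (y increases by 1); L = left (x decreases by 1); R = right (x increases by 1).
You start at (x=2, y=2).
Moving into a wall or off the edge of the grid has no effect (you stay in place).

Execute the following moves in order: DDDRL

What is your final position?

Start: (x=2, y=2)
  [×3]D (down): blocked, stay at (x=2, y=2)
  R (right): (x=2, y=2) -> (x=3, y=2)
  L (left): (x=3, y=2) -> (x=2, y=2)
Final: (x=2, y=2)

Answer: Final position: (x=2, y=2)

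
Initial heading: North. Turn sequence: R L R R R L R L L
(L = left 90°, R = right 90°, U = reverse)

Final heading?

Answer: Final heading: East

Derivation:
Start: North
  R (right (90° clockwise)) -> East
  L (left (90° counter-clockwise)) -> North
  R (right (90° clockwise)) -> East
  R (right (90° clockwise)) -> South
  R (right (90° clockwise)) -> West
  L (left (90° counter-clockwise)) -> South
  R (right (90° clockwise)) -> West
  L (left (90° counter-clockwise)) -> South
  L (left (90° counter-clockwise)) -> East
Final: East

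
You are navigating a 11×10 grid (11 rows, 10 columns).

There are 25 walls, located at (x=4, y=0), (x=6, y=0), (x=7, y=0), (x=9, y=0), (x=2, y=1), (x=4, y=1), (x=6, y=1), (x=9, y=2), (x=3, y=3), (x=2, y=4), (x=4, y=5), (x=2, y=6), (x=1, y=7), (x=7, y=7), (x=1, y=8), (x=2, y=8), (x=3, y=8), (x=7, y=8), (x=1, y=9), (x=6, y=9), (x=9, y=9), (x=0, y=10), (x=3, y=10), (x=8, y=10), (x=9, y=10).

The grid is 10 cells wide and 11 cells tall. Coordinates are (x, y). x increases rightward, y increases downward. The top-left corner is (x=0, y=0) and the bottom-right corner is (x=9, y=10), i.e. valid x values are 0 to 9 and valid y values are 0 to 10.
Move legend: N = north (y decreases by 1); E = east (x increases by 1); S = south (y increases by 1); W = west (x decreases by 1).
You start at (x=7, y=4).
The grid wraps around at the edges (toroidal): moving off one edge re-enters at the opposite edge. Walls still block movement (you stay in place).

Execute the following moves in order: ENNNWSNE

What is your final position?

Start: (x=7, y=4)
  E (east): (x=7, y=4) -> (x=8, y=4)
  N (north): (x=8, y=4) -> (x=8, y=3)
  N (north): (x=8, y=3) -> (x=8, y=2)
  N (north): (x=8, y=2) -> (x=8, y=1)
  W (west): (x=8, y=1) -> (x=7, y=1)
  S (south): (x=7, y=1) -> (x=7, y=2)
  N (north): (x=7, y=2) -> (x=7, y=1)
  E (east): (x=7, y=1) -> (x=8, y=1)
Final: (x=8, y=1)

Answer: Final position: (x=8, y=1)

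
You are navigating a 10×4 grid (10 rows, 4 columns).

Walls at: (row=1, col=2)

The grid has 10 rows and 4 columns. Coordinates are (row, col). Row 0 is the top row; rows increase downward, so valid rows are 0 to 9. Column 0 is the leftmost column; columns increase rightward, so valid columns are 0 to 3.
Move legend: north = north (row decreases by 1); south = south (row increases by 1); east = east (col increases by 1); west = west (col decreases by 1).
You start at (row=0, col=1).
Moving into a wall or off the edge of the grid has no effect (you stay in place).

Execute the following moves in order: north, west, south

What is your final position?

Start: (row=0, col=1)
  north (north): blocked, stay at (row=0, col=1)
  west (west): (row=0, col=1) -> (row=0, col=0)
  south (south): (row=0, col=0) -> (row=1, col=0)
Final: (row=1, col=0)

Answer: Final position: (row=1, col=0)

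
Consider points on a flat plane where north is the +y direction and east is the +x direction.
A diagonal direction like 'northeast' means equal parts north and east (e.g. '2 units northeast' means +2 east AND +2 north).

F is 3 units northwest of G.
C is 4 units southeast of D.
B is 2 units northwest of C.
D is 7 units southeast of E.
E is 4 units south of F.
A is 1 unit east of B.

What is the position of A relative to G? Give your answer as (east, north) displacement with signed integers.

Answer: A is at (east=7, north=-10) relative to G.

Derivation:
Place G at the origin (east=0, north=0).
  F is 3 units northwest of G: delta (east=-3, north=+3); F at (east=-3, north=3).
  E is 4 units south of F: delta (east=+0, north=-4); E at (east=-3, north=-1).
  D is 7 units southeast of E: delta (east=+7, north=-7); D at (east=4, north=-8).
  C is 4 units southeast of D: delta (east=+4, north=-4); C at (east=8, north=-12).
  B is 2 units northwest of C: delta (east=-2, north=+2); B at (east=6, north=-10).
  A is 1 unit east of B: delta (east=+1, north=+0); A at (east=7, north=-10).
Therefore A relative to G: (east=7, north=-10).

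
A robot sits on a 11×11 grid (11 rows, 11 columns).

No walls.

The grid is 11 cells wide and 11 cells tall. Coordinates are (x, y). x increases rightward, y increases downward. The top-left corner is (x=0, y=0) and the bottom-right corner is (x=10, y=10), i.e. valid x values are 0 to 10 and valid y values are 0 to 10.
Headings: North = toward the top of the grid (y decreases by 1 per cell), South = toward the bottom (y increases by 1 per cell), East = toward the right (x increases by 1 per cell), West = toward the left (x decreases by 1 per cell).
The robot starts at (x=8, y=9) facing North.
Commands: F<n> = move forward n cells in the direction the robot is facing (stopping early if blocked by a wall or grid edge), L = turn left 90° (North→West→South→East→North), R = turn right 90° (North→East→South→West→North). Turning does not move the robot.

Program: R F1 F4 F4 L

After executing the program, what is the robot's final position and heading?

Answer: Final position: (x=10, y=9), facing North

Derivation:
Start: (x=8, y=9), facing North
  R: turn right, now facing East
  F1: move forward 1, now at (x=9, y=9)
  F4: move forward 1/4 (blocked), now at (x=10, y=9)
  F4: move forward 0/4 (blocked), now at (x=10, y=9)
  L: turn left, now facing North
Final: (x=10, y=9), facing North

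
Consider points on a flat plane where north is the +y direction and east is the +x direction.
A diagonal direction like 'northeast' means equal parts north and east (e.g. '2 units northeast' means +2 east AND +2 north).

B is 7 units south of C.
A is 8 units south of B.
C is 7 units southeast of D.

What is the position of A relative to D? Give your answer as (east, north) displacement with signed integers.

Answer: A is at (east=7, north=-22) relative to D.

Derivation:
Place D at the origin (east=0, north=0).
  C is 7 units southeast of D: delta (east=+7, north=-7); C at (east=7, north=-7).
  B is 7 units south of C: delta (east=+0, north=-7); B at (east=7, north=-14).
  A is 8 units south of B: delta (east=+0, north=-8); A at (east=7, north=-22).
Therefore A relative to D: (east=7, north=-22).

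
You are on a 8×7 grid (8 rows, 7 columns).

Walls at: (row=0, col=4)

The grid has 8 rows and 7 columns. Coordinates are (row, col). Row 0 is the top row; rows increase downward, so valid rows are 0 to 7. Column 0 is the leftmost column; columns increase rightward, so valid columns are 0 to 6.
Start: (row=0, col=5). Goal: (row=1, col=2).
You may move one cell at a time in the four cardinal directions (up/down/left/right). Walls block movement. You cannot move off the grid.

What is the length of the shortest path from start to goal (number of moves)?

Answer: Shortest path length: 4

Derivation:
BFS from (row=0, col=5) until reaching (row=1, col=2):
  Distance 0: (row=0, col=5)
  Distance 1: (row=0, col=6), (row=1, col=5)
  Distance 2: (row=1, col=4), (row=1, col=6), (row=2, col=5)
  Distance 3: (row=1, col=3), (row=2, col=4), (row=2, col=6), (row=3, col=5)
  Distance 4: (row=0, col=3), (row=1, col=2), (row=2, col=3), (row=3, col=4), (row=3, col=6), (row=4, col=5)  <- goal reached here
One shortest path (4 moves): (row=0, col=5) -> (row=1, col=5) -> (row=1, col=4) -> (row=1, col=3) -> (row=1, col=2)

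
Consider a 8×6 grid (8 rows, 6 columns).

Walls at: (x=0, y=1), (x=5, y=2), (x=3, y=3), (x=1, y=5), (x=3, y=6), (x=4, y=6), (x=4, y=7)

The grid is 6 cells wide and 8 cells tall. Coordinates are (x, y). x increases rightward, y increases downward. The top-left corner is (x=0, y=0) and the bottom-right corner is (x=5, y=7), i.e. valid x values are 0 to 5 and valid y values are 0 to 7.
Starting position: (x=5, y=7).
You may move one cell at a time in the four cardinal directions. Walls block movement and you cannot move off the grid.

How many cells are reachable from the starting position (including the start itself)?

BFS flood-fill from (x=5, y=7):
  Distance 0: (x=5, y=7)
  Distance 1: (x=5, y=6)
  Distance 2: (x=5, y=5)
  Distance 3: (x=5, y=4), (x=4, y=5)
  Distance 4: (x=5, y=3), (x=4, y=4), (x=3, y=5)
  Distance 5: (x=4, y=3), (x=3, y=4), (x=2, y=5)
  Distance 6: (x=4, y=2), (x=2, y=4), (x=2, y=6)
  Distance 7: (x=4, y=1), (x=3, y=2), (x=2, y=3), (x=1, y=4), (x=1, y=6), (x=2, y=7)
  Distance 8: (x=4, y=0), (x=3, y=1), (x=5, y=1), (x=2, y=2), (x=1, y=3), (x=0, y=4), (x=0, y=6), (x=1, y=7), (x=3, y=7)
  Distance 9: (x=3, y=0), (x=5, y=0), (x=2, y=1), (x=1, y=2), (x=0, y=3), (x=0, y=5), (x=0, y=7)
  Distance 10: (x=2, y=0), (x=1, y=1), (x=0, y=2)
  Distance 11: (x=1, y=0)
  Distance 12: (x=0, y=0)
Total reachable: 41 (grid has 41 open cells total)

Answer: Reachable cells: 41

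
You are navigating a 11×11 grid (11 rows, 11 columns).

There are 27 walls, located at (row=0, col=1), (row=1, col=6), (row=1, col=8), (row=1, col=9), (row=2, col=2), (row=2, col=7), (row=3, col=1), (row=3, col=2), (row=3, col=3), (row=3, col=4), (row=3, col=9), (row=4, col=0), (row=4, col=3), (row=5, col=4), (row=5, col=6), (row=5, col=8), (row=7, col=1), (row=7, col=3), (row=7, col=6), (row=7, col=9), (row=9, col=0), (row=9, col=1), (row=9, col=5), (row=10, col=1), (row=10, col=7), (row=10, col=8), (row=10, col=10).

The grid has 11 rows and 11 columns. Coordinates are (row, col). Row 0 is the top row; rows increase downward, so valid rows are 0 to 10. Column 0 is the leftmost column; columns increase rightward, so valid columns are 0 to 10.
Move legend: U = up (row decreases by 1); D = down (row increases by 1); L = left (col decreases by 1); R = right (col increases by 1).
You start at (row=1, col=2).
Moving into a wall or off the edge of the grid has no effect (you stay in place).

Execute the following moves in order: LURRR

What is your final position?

Start: (row=1, col=2)
  L (left): (row=1, col=2) -> (row=1, col=1)
  U (up): blocked, stay at (row=1, col=1)
  R (right): (row=1, col=1) -> (row=1, col=2)
  R (right): (row=1, col=2) -> (row=1, col=3)
  R (right): (row=1, col=3) -> (row=1, col=4)
Final: (row=1, col=4)

Answer: Final position: (row=1, col=4)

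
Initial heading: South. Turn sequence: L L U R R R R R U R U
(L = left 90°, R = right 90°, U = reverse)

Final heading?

Answer: Final heading: North

Derivation:
Start: South
  L (left (90° counter-clockwise)) -> East
  L (left (90° counter-clockwise)) -> North
  U (U-turn (180°)) -> South
  R (right (90° clockwise)) -> West
  R (right (90° clockwise)) -> North
  R (right (90° clockwise)) -> East
  R (right (90° clockwise)) -> South
  R (right (90° clockwise)) -> West
  U (U-turn (180°)) -> East
  R (right (90° clockwise)) -> South
  U (U-turn (180°)) -> North
Final: North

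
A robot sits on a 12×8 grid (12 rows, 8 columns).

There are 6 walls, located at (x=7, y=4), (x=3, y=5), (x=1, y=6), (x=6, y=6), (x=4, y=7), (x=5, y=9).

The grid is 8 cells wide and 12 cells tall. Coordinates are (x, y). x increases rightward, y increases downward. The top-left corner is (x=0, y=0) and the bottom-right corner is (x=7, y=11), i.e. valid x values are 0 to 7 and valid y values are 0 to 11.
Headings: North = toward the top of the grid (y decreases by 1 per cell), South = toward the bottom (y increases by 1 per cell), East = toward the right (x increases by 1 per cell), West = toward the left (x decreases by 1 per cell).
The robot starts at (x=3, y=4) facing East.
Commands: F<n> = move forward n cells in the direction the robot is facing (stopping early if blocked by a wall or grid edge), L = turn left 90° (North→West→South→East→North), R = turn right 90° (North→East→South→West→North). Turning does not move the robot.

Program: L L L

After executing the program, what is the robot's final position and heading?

Answer: Final position: (x=3, y=4), facing South

Derivation:
Start: (x=3, y=4), facing East
  L: turn left, now facing North
  L: turn left, now facing West
  L: turn left, now facing South
Final: (x=3, y=4), facing South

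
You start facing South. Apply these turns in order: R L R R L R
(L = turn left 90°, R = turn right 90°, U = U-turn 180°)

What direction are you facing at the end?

Answer: Final heading: North

Derivation:
Start: South
  R (right (90° clockwise)) -> West
  L (left (90° counter-clockwise)) -> South
  R (right (90° clockwise)) -> West
  R (right (90° clockwise)) -> North
  L (left (90° counter-clockwise)) -> West
  R (right (90° clockwise)) -> North
Final: North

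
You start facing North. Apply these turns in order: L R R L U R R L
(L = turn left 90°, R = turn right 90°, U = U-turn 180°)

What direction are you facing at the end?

Start: North
  L (left (90° counter-clockwise)) -> West
  R (right (90° clockwise)) -> North
  R (right (90° clockwise)) -> East
  L (left (90° counter-clockwise)) -> North
  U (U-turn (180°)) -> South
  R (right (90° clockwise)) -> West
  R (right (90° clockwise)) -> North
  L (left (90° counter-clockwise)) -> West
Final: West

Answer: Final heading: West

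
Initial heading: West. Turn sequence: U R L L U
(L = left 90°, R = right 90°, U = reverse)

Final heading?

Answer: Final heading: South

Derivation:
Start: West
  U (U-turn (180°)) -> East
  R (right (90° clockwise)) -> South
  L (left (90° counter-clockwise)) -> East
  L (left (90° counter-clockwise)) -> North
  U (U-turn (180°)) -> South
Final: South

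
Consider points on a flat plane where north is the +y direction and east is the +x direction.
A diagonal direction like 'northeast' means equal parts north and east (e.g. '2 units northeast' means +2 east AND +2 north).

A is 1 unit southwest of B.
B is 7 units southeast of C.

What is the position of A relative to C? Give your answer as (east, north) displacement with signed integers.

Place C at the origin (east=0, north=0).
  B is 7 units southeast of C: delta (east=+7, north=-7); B at (east=7, north=-7).
  A is 1 unit southwest of B: delta (east=-1, north=-1); A at (east=6, north=-8).
Therefore A relative to C: (east=6, north=-8).

Answer: A is at (east=6, north=-8) relative to C.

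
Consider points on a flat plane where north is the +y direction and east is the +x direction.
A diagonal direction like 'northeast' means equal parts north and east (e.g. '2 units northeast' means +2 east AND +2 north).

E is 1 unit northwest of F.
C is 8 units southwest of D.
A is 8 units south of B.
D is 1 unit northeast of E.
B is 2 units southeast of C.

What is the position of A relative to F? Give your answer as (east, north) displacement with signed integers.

Answer: A is at (east=-6, north=-16) relative to F.

Derivation:
Place F at the origin (east=0, north=0).
  E is 1 unit northwest of F: delta (east=-1, north=+1); E at (east=-1, north=1).
  D is 1 unit northeast of E: delta (east=+1, north=+1); D at (east=0, north=2).
  C is 8 units southwest of D: delta (east=-8, north=-8); C at (east=-8, north=-6).
  B is 2 units southeast of C: delta (east=+2, north=-2); B at (east=-6, north=-8).
  A is 8 units south of B: delta (east=+0, north=-8); A at (east=-6, north=-16).
Therefore A relative to F: (east=-6, north=-16).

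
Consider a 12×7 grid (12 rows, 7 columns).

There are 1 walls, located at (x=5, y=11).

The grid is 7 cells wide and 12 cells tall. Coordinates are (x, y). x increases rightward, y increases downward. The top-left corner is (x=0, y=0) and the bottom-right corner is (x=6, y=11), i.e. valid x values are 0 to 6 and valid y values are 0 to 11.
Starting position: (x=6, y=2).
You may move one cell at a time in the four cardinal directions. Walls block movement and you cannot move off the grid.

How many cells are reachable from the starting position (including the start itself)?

Answer: Reachable cells: 83

Derivation:
BFS flood-fill from (x=6, y=2):
  Distance 0: (x=6, y=2)
  Distance 1: (x=6, y=1), (x=5, y=2), (x=6, y=3)
  Distance 2: (x=6, y=0), (x=5, y=1), (x=4, y=2), (x=5, y=3), (x=6, y=4)
  Distance 3: (x=5, y=0), (x=4, y=1), (x=3, y=2), (x=4, y=3), (x=5, y=4), (x=6, y=5)
  Distance 4: (x=4, y=0), (x=3, y=1), (x=2, y=2), (x=3, y=3), (x=4, y=4), (x=5, y=5), (x=6, y=6)
  Distance 5: (x=3, y=0), (x=2, y=1), (x=1, y=2), (x=2, y=3), (x=3, y=4), (x=4, y=5), (x=5, y=6), (x=6, y=7)
  Distance 6: (x=2, y=0), (x=1, y=1), (x=0, y=2), (x=1, y=3), (x=2, y=4), (x=3, y=5), (x=4, y=6), (x=5, y=7), (x=6, y=8)
  Distance 7: (x=1, y=0), (x=0, y=1), (x=0, y=3), (x=1, y=4), (x=2, y=5), (x=3, y=6), (x=4, y=7), (x=5, y=8), (x=6, y=9)
  Distance 8: (x=0, y=0), (x=0, y=4), (x=1, y=5), (x=2, y=6), (x=3, y=7), (x=4, y=8), (x=5, y=9), (x=6, y=10)
  Distance 9: (x=0, y=5), (x=1, y=6), (x=2, y=7), (x=3, y=8), (x=4, y=9), (x=5, y=10), (x=6, y=11)
  Distance 10: (x=0, y=6), (x=1, y=7), (x=2, y=8), (x=3, y=9), (x=4, y=10)
  Distance 11: (x=0, y=7), (x=1, y=8), (x=2, y=9), (x=3, y=10), (x=4, y=11)
  Distance 12: (x=0, y=8), (x=1, y=9), (x=2, y=10), (x=3, y=11)
  Distance 13: (x=0, y=9), (x=1, y=10), (x=2, y=11)
  Distance 14: (x=0, y=10), (x=1, y=11)
  Distance 15: (x=0, y=11)
Total reachable: 83 (grid has 83 open cells total)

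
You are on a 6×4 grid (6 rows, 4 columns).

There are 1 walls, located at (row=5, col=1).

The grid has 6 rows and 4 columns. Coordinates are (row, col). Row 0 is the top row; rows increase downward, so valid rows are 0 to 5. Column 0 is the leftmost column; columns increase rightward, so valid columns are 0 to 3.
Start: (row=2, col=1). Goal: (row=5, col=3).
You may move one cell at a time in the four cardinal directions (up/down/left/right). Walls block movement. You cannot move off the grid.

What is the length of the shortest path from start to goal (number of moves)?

BFS from (row=2, col=1) until reaching (row=5, col=3):
  Distance 0: (row=2, col=1)
  Distance 1: (row=1, col=1), (row=2, col=0), (row=2, col=2), (row=3, col=1)
  Distance 2: (row=0, col=1), (row=1, col=0), (row=1, col=2), (row=2, col=3), (row=3, col=0), (row=3, col=2), (row=4, col=1)
  Distance 3: (row=0, col=0), (row=0, col=2), (row=1, col=3), (row=3, col=3), (row=4, col=0), (row=4, col=2)
  Distance 4: (row=0, col=3), (row=4, col=3), (row=5, col=0), (row=5, col=2)
  Distance 5: (row=5, col=3)  <- goal reached here
One shortest path (5 moves): (row=2, col=1) -> (row=2, col=2) -> (row=2, col=3) -> (row=3, col=3) -> (row=4, col=3) -> (row=5, col=3)

Answer: Shortest path length: 5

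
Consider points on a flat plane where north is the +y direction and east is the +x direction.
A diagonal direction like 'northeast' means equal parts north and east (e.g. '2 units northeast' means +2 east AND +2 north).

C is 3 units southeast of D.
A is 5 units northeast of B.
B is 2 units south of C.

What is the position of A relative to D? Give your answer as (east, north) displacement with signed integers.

Place D at the origin (east=0, north=0).
  C is 3 units southeast of D: delta (east=+3, north=-3); C at (east=3, north=-3).
  B is 2 units south of C: delta (east=+0, north=-2); B at (east=3, north=-5).
  A is 5 units northeast of B: delta (east=+5, north=+5); A at (east=8, north=0).
Therefore A relative to D: (east=8, north=0).

Answer: A is at (east=8, north=0) relative to D.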